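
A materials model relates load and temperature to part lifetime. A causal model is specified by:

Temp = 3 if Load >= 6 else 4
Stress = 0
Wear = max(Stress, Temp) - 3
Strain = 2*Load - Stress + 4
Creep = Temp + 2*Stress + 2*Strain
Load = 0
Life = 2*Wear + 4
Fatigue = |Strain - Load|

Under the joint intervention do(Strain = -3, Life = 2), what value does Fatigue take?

3

Under do(Strain = -3, Life = 2), each intervened variable's structural equation is replaced by its fixed value.
Fatigue = |Strain - Load|  [with Strain=-3, Load=0]  = 3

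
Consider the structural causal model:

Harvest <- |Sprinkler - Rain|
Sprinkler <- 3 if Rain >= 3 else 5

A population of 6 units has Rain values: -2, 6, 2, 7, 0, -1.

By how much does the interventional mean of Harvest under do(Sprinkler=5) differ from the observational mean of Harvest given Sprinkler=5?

-1.25

Every unit gets Sprinkler=5 under the intervention. Harvest values become 7, 1, 3, 2, 5, 6; E[Harvest|do(Sprinkler=5)] = 4.
E[Harvest|Sprinkler=5] averages over only the 4 units with Sprinkler=5 (Rain = -2, 2, 0, -1): Harvest = 7, 3, 5, 6, mean 5.25.
Difference = 4 − 5.25 = -1.25.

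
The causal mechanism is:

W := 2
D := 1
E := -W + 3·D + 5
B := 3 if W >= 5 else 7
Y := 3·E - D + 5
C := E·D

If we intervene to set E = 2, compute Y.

10

do(E=2) replaces the equation E := -W + 3·D + 5 with the constant E = 2.
Y = 3·E - D + 5  [with E=2, D=1]  = 10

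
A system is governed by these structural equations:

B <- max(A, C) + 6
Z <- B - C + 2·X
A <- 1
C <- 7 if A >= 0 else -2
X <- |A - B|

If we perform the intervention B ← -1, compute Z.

-4

do(B=-1) replaces the equation B <- max(A, C) + 6 with the constant B = -1.
C = 7 if A >= 0 else -2  [with A=1]  = 7
X = |A - B|  [with A=1, B=-1]  = 2
Z = B - C + 2·X  [with B=-1, C=7, X=2]  = -4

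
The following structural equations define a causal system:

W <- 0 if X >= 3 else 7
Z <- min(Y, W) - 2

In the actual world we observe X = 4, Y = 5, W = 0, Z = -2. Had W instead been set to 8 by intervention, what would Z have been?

The intervention breaks the incoming arrows to W: W <- 0 if X >= 3 else 7 no longer applies, and W = 8.
Z = min(Y, W) - 2  [with Y=5, W=8]  = 3

3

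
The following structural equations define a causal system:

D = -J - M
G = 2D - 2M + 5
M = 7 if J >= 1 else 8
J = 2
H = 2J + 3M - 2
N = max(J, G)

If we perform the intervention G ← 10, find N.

10

Under do(G=10), the mechanism G = 2D - 2M + 5 is discarded; G is fixed at 10.
N = max(J, G)  [with J=2, G=10]  = 10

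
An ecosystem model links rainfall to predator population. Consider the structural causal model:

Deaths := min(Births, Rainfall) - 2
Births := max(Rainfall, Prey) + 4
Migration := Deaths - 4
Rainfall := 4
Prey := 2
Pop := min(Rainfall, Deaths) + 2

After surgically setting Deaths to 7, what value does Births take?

Under do(Deaths=7), the mechanism Deaths := min(Births, Rainfall) - 2 is discarded; Deaths is fixed at 7.
Since Births is not a descendant of the intervened variable, it is unaffected.
Births = max(Rainfall, Prey) + 4  [with Rainfall=4, Prey=2]  = 8

8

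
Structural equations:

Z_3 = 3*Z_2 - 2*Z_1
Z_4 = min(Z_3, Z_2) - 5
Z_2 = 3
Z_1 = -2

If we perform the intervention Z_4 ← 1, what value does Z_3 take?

13

Under do(Z_4=1), the mechanism Z_4 = min(Z_3, Z_2) - 5 is discarded; Z_4 is fixed at 1.
Since Z_3 is not a descendant of the intervened variable, it is unaffected.
Z_3 = 3*Z_2 - 2*Z_1  [with Z_2=3, Z_1=-2]  = 13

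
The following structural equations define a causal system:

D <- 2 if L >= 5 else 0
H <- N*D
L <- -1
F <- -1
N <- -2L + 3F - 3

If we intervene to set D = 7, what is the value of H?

do(D=7) replaces the equation D <- 2 if L >= 5 else 0 with the constant D = 7.
N = -2L + 3F - 3  [with L=-1, F=-1]  = -4
H = N*D  [with N=-4, D=7]  = -28

-28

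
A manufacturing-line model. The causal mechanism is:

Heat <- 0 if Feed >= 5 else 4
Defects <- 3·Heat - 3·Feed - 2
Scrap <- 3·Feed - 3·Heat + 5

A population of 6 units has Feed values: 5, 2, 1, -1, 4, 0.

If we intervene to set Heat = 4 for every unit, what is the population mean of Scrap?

-1.5

Every unit gets Heat=4 under the intervention. Scrap values become 8, -1, -4, -10, 5, -7; E[Scrap|do(Heat=4)] = -1.5.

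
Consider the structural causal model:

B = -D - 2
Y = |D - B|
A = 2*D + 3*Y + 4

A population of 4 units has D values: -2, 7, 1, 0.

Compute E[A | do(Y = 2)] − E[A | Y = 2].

5

do(Y=2) breaks Y's dependence on D. With Y=2 fixed, A across the units is 6, 24, 12, 10, mean 13.
Conditioning on Y=2 selects the 2 unit(s) with D ∈ {-2, 0}. Their A values: 6, 10. Mean = 8.
Difference = 13 − 8 = 5.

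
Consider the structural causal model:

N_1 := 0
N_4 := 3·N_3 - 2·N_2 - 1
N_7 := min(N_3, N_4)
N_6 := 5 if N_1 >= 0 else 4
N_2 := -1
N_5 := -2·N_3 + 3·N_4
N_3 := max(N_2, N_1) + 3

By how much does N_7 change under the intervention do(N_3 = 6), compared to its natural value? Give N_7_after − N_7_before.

3

The intervention breaks the incoming arrows to N_3: N_3 := max(N_2, N_1) + 3 no longer applies, and N_3 = 6.
N_4 = 3·N_3 - 2·N_2 - 1  [with N_3=6, N_2=-1]  = 19
N_7 = min(N_3, N_4)  [with N_3=6, N_4=19]  = 6
Without intervention: N_3 = max(N_2, N_1) + 3  [with N_2=-1, N_1=0]  = 3; N_4 = 3·N_3 - 2·N_2 - 1  [with N_3=3, N_2=-1]  = 10; N_7 = min(N_3, N_4)  [with N_3=3, N_4=10]  = 3.
Change = 6 − 3 = 3.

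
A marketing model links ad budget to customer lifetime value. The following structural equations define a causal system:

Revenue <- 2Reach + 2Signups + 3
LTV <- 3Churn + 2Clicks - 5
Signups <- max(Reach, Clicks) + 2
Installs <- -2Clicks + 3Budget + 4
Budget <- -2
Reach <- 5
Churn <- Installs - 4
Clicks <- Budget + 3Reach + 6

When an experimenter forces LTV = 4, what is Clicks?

19

Under do(LTV=4), the mechanism LTV <- 3Churn + 2Clicks - 5 is discarded; LTV is fixed at 4.
No directed path runs from LTV to Clicks, so Clicks keeps its natural value.
Clicks = Budget + 3Reach + 6  [with Budget=-2, Reach=5]  = 19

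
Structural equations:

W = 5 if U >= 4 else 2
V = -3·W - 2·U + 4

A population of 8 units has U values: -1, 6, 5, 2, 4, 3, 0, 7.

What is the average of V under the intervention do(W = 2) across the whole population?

The intervention sets W=2 in all 8 units regardless of U. Recomputing V per unit gives 0, -14, -12, -6, -10, -8, -2, -16; average -8.5.

-8.5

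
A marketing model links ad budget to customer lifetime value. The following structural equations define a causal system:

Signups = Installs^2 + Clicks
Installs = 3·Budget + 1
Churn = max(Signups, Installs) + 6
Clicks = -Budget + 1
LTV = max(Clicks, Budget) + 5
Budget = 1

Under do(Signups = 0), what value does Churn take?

10

Intervening sets Signups = 0 and removes its equation (Signups = Installs^2 + Clicks).
Installs = 3·Budget + 1  [with Budget=1]  = 4
Churn = max(Signups, Installs) + 6  [with Signups=0, Installs=4]  = 10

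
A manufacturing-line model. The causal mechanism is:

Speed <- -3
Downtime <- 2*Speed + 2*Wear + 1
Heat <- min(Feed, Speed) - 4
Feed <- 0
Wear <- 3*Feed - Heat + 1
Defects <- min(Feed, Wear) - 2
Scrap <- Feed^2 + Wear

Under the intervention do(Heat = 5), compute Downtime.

-13

The intervention breaks the incoming arrows to Heat: Heat <- min(Feed, Speed) - 4 no longer applies, and Heat = 5.
Wear = 3*Feed - Heat + 1  [with Feed=0, Heat=5]  = -4
Downtime = 2*Speed + 2*Wear + 1  [with Speed=-3, Wear=-4]  = -13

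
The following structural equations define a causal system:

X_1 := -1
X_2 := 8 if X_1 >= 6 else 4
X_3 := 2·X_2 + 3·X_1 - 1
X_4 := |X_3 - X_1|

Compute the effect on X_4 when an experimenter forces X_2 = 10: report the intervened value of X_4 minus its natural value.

Under do(X_2=10), the mechanism X_2 := 8 if X_1 >= 6 else 4 is discarded; X_2 is fixed at 10.
X_3 = 2·X_2 + 3·X_1 - 1  [with X_2=10, X_1=-1]  = 16
X_4 = |X_3 - X_1|  [with X_3=16, X_1=-1]  = 17
Without intervention: X_2 = 8 if X_1 >= 6 else 4  [with X_1=-1]  = 4; X_3 = 2·X_2 + 3·X_1 - 1  [with X_2=4, X_1=-1]  = 4; X_4 = |X_3 - X_1|  [with X_3=4, X_1=-1]  = 5.
Change = 17 − 5 = 12.

12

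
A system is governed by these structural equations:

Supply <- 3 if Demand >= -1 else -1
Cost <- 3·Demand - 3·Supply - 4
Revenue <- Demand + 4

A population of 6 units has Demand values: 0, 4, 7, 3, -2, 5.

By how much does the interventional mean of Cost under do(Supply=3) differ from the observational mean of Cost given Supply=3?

Every unit gets Supply=3 under the intervention. Cost values become -13, -1, 8, -4, -19, 2; E[Cost|do(Supply=3)] = -4.5.
E[Cost|Supply=3] averages over only the 5 units with Supply=3 (Demand = 0, 4, 7, 3, 5): Cost = -13, -1, 8, -4, 2, mean -1.6.
Difference = -4.5 − (-1.6) = -2.9.

-2.9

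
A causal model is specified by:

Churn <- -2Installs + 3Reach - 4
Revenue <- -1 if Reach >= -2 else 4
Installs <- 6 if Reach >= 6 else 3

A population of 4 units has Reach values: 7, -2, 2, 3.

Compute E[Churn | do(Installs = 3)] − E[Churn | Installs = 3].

4.5

The intervention sets Installs=3 in all 4 units regardless of Reach. Recomputing Churn per unit gives 11, -16, -4, -1; average -2.5.
Conditioning on Installs=3 selects the 3 unit(s) with Reach ∈ {-2, 2, 3}. Their Churn values: -16, -4, -1. Mean = -7.
Difference = -2.5 − (-7) = 4.5.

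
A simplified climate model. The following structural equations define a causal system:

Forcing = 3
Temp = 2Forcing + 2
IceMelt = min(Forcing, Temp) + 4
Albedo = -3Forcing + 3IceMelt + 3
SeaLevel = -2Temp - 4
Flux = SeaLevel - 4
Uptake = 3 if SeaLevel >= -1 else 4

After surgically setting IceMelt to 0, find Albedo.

-6

The intervention breaks the incoming arrows to IceMelt: IceMelt = min(Forcing, Temp) + 4 no longer applies, and IceMelt = 0.
Albedo = -3Forcing + 3IceMelt + 3  [with Forcing=3, IceMelt=0]  = -6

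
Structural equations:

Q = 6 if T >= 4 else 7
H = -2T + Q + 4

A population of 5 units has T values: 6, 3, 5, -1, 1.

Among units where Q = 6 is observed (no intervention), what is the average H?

-1

E[H|Q=6] averages over only the 2 units with Q=6 (T = 6, 5): H = -2, 0, mean -1.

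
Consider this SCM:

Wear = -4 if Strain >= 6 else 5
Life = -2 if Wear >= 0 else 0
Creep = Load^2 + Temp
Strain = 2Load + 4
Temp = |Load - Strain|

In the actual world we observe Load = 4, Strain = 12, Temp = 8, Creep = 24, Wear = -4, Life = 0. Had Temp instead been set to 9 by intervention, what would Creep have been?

25

The intervention breaks the incoming arrows to Temp: Temp = |Load - Strain| no longer applies, and Temp = 9.
Creep = Load^2 + Temp  [with Load=4, Temp=9]  = 25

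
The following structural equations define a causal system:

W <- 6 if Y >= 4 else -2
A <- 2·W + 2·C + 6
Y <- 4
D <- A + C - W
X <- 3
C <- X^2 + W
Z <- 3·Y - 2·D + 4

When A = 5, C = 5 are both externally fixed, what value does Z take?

Setting A = 5, C = 5 by intervention discards those variables' equations.
W = 6 if Y >= 4 else -2  [with Y=4]  = 6
D = A + C - W  [with A=5, C=5, W=6]  = 4
Z = 3·Y - 2·D + 4  [with Y=4, D=4]  = 8

8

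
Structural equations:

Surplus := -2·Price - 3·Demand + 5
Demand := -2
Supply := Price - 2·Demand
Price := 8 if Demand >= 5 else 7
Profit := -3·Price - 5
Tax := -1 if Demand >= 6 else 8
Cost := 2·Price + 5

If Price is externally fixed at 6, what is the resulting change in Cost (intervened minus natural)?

Under do(Price=6), the mechanism Price := 8 if Demand >= 5 else 7 is discarded; Price is fixed at 6.
Cost = 2·Price + 5  [with Price=6]  = 17
Without intervention: Price = 8 if Demand >= 5 else 7  [with Demand=-2]  = 7; Cost = 2·Price + 5  [with Price=7]  = 19.
Change = 17 − 19 = -2.

-2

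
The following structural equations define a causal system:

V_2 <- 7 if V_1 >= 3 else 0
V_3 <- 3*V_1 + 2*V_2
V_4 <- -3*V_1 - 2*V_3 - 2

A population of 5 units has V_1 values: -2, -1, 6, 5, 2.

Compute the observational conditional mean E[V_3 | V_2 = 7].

Conditioning on V_2=7 selects the 2 unit(s) with V_1 ∈ {6, 5}. Their V_3 values: 32, 29. Mean = 30.5.

30.5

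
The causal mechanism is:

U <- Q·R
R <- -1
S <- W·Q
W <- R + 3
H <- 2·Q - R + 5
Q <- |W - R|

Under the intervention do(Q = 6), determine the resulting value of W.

Under do(Q=6), the mechanism Q <- |W - R| is discarded; Q is fixed at 6.
Since W is not a descendant of the intervened variable, it is unaffected.
W = R + 3  [with R=-1]  = 2

2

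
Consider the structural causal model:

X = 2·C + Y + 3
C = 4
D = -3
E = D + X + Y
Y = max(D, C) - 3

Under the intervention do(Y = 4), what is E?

do(Y=4) replaces the equation Y = max(D, C) - 3 with the constant Y = 4.
X = 2·C + Y + 3  [with C=4, Y=4]  = 15
E = D + X + Y  [with D=-3, X=15, Y=4]  = 16

16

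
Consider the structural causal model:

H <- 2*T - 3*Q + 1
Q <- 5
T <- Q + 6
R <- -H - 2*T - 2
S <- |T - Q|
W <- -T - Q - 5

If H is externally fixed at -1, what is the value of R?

-23

Intervening sets H = -1 and removes its equation (H <- 2*T - 3*Q + 1).
T = Q + 6  [with Q=5]  = 11
R = -H - 2*T - 2  [with H=-1, T=11]  = -23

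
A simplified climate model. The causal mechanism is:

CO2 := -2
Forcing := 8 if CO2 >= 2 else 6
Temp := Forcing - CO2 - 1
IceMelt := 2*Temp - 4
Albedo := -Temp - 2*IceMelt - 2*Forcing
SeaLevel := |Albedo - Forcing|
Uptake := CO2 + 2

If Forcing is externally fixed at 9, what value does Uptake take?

0

Under do(Forcing=9), the mechanism Forcing := 8 if CO2 >= 2 else 6 is discarded; Forcing is fixed at 9.
No directed path runs from Forcing to Uptake, so Uptake keeps its natural value.
Uptake = CO2 + 2  [with CO2=-2]  = 0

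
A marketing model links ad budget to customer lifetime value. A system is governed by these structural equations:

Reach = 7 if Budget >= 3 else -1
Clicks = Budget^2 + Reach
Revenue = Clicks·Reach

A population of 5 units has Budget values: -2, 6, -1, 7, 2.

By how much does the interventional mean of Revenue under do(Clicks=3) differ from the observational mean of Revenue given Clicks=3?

9.6

Under do(Clicks=3), Clicks's equation is replaced by Clicks=3 for every unit. Per-unit Revenue: -3, 21, -3, 21, -3. Mean = 6.6.
E[Revenue|Clicks=3] averages over only the 2 units with Clicks=3 (Budget = -2, 2): Revenue = -3, -3, mean -3.
Difference = 6.6 − (-3) = 9.6.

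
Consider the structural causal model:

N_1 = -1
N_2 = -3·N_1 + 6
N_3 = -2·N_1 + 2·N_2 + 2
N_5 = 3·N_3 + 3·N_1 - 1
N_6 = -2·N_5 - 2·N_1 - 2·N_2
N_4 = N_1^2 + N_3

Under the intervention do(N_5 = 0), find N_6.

-16

The intervention breaks the incoming arrows to N_5: N_5 = 3·N_3 + 3·N_1 - 1 no longer applies, and N_5 = 0.
N_2 = -3·N_1 + 6  [with N_1=-1]  = 9
N_6 = -2·N_5 - 2·N_1 - 2·N_2  [with N_5=0, N_1=-1, N_2=9]  = -16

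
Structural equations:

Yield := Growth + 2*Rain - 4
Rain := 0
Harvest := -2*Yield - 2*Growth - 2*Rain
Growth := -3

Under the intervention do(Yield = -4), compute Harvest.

14

The intervention breaks the incoming arrows to Yield: Yield := Growth + 2*Rain - 4 no longer applies, and Yield = -4.
Harvest = -2*Yield - 2*Growth - 2*Rain  [with Yield=-4, Growth=-3, Rain=0]  = 14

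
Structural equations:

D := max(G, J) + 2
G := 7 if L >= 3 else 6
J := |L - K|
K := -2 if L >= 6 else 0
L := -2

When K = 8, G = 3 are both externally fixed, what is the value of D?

12

Setting K = 8, G = 3 by intervention discards those variables' equations.
J = |L - K|  [with L=-2, K=8]  = 10
D = max(G, J) + 2  [with G=3, J=10]  = 12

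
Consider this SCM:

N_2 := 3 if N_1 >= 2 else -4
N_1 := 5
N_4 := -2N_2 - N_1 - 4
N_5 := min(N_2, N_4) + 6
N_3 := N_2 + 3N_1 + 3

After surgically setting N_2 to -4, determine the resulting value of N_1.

5

Under do(N_2=-4), the mechanism N_2 := 3 if N_1 >= 2 else -4 is discarded; N_2 is fixed at -4.
N_1 is not downstream of the intervention, so its value is determined by the original equations.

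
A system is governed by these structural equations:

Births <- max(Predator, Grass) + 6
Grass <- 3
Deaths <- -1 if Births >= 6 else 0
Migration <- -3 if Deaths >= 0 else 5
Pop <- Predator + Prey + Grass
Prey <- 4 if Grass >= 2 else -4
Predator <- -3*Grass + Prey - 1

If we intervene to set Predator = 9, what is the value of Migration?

The intervention breaks the incoming arrows to Predator: Predator <- -3*Grass + Prey - 1 no longer applies, and Predator = 9.
Births = max(Predator, Grass) + 6  [with Predator=9, Grass=3]  = 15
Deaths = -1 if Births >= 6 else 0  [with Births=15]  = -1
Migration = -3 if Deaths >= 0 else 5  [with Deaths=-1]  = 5

5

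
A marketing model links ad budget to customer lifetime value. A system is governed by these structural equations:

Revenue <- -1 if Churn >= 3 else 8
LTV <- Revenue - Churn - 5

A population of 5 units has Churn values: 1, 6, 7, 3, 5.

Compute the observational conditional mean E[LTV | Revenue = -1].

Observing Revenue=-1 restricts to units where Revenue's equation naturally yields -1: Churn ∈ {6, 7, 3, 5}. In that subpopulation LTV = -12, -13, -9, -11, mean -11.25.

-11.25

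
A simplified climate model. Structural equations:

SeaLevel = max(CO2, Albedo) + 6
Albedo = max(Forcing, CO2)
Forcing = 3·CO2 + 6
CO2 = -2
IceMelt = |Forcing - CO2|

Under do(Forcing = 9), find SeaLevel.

do(Forcing=9) replaces the equation Forcing = 3·CO2 + 6 with the constant Forcing = 9.
Albedo = max(Forcing, CO2)  [with Forcing=9, CO2=-2]  = 9
SeaLevel = max(CO2, Albedo) + 6  [with CO2=-2, Albedo=9]  = 15

15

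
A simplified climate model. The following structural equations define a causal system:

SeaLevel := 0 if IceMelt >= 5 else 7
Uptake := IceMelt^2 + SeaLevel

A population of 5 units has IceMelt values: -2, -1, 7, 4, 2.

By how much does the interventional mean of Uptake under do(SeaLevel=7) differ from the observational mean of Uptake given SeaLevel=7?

Every unit gets SeaLevel=7 under the intervention. Uptake values become 11, 8, 56, 23, 11; E[Uptake|do(SeaLevel=7)] = 21.8.
E[Uptake|SeaLevel=7] averages over only the 4 units with SeaLevel=7 (IceMelt = -2, -1, 4, 2): Uptake = 11, 8, 23, 11, mean 13.25.
Difference = 21.8 − 13.25 = 8.55.

8.55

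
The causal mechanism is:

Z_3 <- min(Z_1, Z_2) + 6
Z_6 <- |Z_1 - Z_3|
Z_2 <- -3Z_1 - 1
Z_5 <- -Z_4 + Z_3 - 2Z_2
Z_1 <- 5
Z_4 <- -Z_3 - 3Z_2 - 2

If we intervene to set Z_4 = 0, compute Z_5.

Intervening sets Z_4 = 0 and removes its equation (Z_4 <- -Z_3 - 3Z_2 - 2).
Z_2 = -3Z_1 - 1  [with Z_1=5]  = -16
Z_3 = min(Z_1, Z_2) + 6  [with Z_1=5, Z_2=-16]  = -10
Z_5 = -Z_4 + Z_3 - 2Z_2  [with Z_4=0, Z_3=-10, Z_2=-16]  = 22

22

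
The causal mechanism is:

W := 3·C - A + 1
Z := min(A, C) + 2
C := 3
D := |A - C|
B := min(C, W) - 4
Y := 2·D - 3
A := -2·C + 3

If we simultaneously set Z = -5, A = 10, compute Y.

11

Under do(Z = -5, A = 10), each intervened variable's structural equation is replaced by its fixed value.
D = |A - C|  [with A=10, C=3]  = 7
Y = 2·D - 3  [with D=7]  = 11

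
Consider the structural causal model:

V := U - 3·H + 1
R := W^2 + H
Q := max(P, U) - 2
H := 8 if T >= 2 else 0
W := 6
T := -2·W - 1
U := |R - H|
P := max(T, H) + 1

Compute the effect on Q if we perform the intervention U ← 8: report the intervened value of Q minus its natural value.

-28

do(U=8) replaces the equation U := |R - H| with the constant U = 8.
T = -2·W - 1  [with W=6]  = -13
H = 8 if T >= 2 else 0  [with T=-13]  = 0
P = max(T, H) + 1  [with T=-13, H=0]  = 1
Q = max(P, U) - 2  [with P=1, U=8]  = 6
Without intervention: T = -2·W - 1  [with W=6]  = -13; H = 8 if T >= 2 else 0  [with T=-13]  = 0; R = W^2 + H  [with W=6, H=0]  = 36; U = |R - H|  [with R=36, H=0]  = 36; P = max(T, H) + 1  [with T=-13, H=0]  = 1; Q = max(P, U) - 2  [with P=1, U=36]  = 34.
Change = 6 − 34 = -28.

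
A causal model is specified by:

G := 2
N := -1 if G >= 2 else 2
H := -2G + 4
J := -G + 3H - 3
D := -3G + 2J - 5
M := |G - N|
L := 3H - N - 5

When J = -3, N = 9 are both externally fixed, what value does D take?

-17

The joint intervention fixes J = -3, N = 9, removing each variable's own equation.
D = -3G + 2J - 5  [with G=2, J=-3]  = -17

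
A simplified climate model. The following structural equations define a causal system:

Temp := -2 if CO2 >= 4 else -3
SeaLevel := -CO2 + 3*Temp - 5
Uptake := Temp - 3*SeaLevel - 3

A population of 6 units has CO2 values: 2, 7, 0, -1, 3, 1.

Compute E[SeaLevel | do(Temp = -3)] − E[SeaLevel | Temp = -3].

Under do(Temp=-3), Temp's equation is replaced by Temp=-3 for every unit. Per-unit SeaLevel: -16, -21, -14, -13, -17, -15. Mean = -16.
E[SeaLevel|Temp=-3] averages over only the 5 units with Temp=-3 (CO2 = 2, 0, -1, 3, 1): SeaLevel = -16, -14, -13, -17, -15, mean -15.
Difference = -16 − (-15) = -1.

-1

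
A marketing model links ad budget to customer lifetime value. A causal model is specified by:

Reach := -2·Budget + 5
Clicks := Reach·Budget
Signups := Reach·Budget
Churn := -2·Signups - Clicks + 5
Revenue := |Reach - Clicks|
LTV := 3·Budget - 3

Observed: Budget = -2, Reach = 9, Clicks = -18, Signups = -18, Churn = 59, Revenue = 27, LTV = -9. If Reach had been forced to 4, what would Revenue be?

Under do(Reach=4), the mechanism Reach := -2·Budget + 5 is discarded; Reach is fixed at 4.
Clicks = Reach·Budget  [with Reach=4, Budget=-2]  = -8
Revenue = |Reach - Clicks|  [with Reach=4, Clicks=-8]  = 12

12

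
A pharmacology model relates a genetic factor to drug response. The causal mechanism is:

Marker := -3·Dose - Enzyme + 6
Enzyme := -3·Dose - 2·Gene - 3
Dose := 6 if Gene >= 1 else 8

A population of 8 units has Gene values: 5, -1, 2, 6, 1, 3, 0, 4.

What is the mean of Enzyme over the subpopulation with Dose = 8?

E[Enzyme|Dose=8] averages over only the 2 units with Dose=8 (Gene = -1, 0): Enzyme = -25, -27, mean -26.

-26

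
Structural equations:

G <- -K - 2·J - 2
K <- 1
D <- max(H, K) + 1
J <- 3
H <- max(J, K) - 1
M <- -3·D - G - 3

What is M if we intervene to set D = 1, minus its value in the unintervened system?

6

The intervention breaks the incoming arrows to D: D <- max(H, K) + 1 no longer applies, and D = 1.
G = -K - 2·J - 2  [with K=1, J=3]  = -9
M = -3·D - G - 3  [with D=1, G=-9]  = 3
Without intervention: H = max(J, K) - 1  [with J=3, K=1]  = 2; G = -K - 2·J - 2  [with K=1, J=3]  = -9; D = max(H, K) + 1  [with H=2, K=1]  = 3; M = -3·D - G - 3  [with D=3, G=-9]  = -3.
Change = 3 − (-3) = 6.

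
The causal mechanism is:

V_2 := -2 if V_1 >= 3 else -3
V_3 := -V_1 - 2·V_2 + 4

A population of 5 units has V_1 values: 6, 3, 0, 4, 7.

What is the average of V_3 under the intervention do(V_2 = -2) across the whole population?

4

The intervention sets V_2=-2 in all 5 units regardless of V_1. Recomputing V_3 per unit gives 2, 5, 8, 4, 1; average 4.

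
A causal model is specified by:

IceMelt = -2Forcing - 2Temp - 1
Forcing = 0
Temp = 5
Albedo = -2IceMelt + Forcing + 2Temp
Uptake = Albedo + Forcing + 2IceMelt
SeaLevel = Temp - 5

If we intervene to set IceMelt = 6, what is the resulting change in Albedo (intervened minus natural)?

The intervention breaks the incoming arrows to IceMelt: IceMelt = -2Forcing - 2Temp - 1 no longer applies, and IceMelt = 6.
Albedo = -2IceMelt + Forcing + 2Temp  [with IceMelt=6, Forcing=0, Temp=5]  = -2
Without intervention: IceMelt = -2Forcing - 2Temp - 1  [with Forcing=0, Temp=5]  = -11; Albedo = -2IceMelt + Forcing + 2Temp  [with IceMelt=-11, Forcing=0, Temp=5]  = 32.
Change = -2 − 32 = -34.

-34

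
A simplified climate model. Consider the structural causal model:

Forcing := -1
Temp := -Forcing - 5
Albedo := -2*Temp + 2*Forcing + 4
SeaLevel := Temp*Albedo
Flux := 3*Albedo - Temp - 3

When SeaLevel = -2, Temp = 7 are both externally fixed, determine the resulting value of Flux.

The joint intervention fixes SeaLevel = -2, Temp = 7, removing each variable's own equation.
Albedo = -2*Temp + 2*Forcing + 4  [with Temp=7, Forcing=-1]  = -12
Flux = 3*Albedo - Temp - 3  [with Albedo=-12, Temp=7]  = -46

-46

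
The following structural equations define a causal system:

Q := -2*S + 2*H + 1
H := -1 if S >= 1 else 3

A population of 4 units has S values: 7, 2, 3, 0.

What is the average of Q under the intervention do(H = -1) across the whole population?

-7

Under do(H=-1), H's equation is replaced by H=-1 for every unit. Per-unit Q: -15, -5, -7, -1. Mean = -7.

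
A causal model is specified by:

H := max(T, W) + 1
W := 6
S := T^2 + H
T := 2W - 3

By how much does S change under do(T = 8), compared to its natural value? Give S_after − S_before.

Under do(T=8), the mechanism T := 2W - 3 is discarded; T is fixed at 8.
H = max(T, W) + 1  [with T=8, W=6]  = 9
S = T^2 + H  [with T=8, H=9]  = 73
Without intervention: T = 2W - 3  [with W=6]  = 9; H = max(T, W) + 1  [with T=9, W=6]  = 10; S = T^2 + H  [with T=9, H=10]  = 91.
Change = 73 − 91 = -18.

-18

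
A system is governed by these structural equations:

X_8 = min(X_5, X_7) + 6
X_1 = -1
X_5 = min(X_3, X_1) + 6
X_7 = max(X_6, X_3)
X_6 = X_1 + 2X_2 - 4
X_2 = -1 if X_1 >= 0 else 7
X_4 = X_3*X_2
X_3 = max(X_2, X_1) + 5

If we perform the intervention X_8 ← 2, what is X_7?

12

Intervening sets X_8 = 2 and removes its equation (X_8 = min(X_5, X_7) + 6).
Since X_7 is not a descendant of the intervened variable, it is unaffected.
X_2 = -1 if X_1 >= 0 else 7  [with X_1=-1]  = 7
X_3 = max(X_2, X_1) + 5  [with X_2=7, X_1=-1]  = 12
X_6 = X_1 + 2X_2 - 4  [with X_1=-1, X_2=7]  = 9
X_7 = max(X_6, X_3)  [with X_6=9, X_3=12]  = 12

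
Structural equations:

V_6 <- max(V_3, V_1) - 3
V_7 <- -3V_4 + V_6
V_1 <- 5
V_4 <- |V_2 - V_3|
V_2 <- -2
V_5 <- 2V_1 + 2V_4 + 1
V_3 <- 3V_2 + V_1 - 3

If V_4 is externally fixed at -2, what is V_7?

The intervention breaks the incoming arrows to V_4: V_4 <- |V_2 - V_3| no longer applies, and V_4 = -2.
V_3 = 3V_2 + V_1 - 3  [with V_2=-2, V_1=5]  = -4
V_6 = max(V_3, V_1) - 3  [with V_3=-4, V_1=5]  = 2
V_7 = -3V_4 + V_6  [with V_4=-2, V_6=2]  = 8

8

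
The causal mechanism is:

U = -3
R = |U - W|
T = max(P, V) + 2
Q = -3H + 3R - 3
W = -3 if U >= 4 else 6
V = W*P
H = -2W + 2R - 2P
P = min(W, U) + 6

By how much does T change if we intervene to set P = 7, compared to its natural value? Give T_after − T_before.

The intervention breaks the incoming arrows to P: P = min(W, U) + 6 no longer applies, and P = 7.
W = -3 if U >= 4 else 6  [with U=-3]  = 6
V = W*P  [with W=6, P=7]  = 42
T = max(P, V) + 2  [with P=7, V=42]  = 44
Without intervention: W = -3 if U >= 4 else 6  [with U=-3]  = 6; P = min(W, U) + 6  [with W=6, U=-3]  = 3; V = W*P  [with W=6, P=3]  = 18; T = max(P, V) + 2  [with P=3, V=18]  = 20.
Change = 44 − 20 = 24.

24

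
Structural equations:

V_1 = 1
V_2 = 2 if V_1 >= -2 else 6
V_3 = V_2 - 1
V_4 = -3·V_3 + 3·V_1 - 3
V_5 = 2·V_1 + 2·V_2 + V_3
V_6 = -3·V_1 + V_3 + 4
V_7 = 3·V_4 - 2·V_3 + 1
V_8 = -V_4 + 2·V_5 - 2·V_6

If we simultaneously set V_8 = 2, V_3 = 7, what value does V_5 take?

13

The joint intervention fixes V_8 = 2, V_3 = 7, removing each variable's own equation.
V_2 = 2 if V_1 >= -2 else 6  [with V_1=1]  = 2
V_5 = 2·V_1 + 2·V_2 + V_3  [with V_1=1, V_2=2, V_3=7]  = 13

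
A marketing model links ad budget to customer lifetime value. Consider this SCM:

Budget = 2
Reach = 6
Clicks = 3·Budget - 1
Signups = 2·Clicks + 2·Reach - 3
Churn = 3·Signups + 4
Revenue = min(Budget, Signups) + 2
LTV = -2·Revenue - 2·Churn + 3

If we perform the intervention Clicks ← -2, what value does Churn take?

19

do(Clicks=-2) replaces the equation Clicks = 3·Budget - 1 with the constant Clicks = -2.
Signups = 2·Clicks + 2·Reach - 3  [with Clicks=-2, Reach=6]  = 5
Churn = 3·Signups + 4  [with Signups=5]  = 19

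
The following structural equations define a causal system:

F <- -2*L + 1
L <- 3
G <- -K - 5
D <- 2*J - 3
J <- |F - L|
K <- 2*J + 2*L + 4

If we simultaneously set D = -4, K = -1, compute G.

Setting D = -4, K = -1 by intervention discards those variables' equations.
G = -K - 5  [with K=-1]  = -4

-4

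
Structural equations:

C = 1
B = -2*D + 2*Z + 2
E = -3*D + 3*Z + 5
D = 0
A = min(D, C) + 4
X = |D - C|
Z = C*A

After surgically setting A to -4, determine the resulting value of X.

1

The intervention breaks the incoming arrows to A: A = min(D, C) + 4 no longer applies, and A = -4.
No directed path runs from A to X, so X keeps its natural value.
X = |D - C|  [with D=0, C=1]  = 1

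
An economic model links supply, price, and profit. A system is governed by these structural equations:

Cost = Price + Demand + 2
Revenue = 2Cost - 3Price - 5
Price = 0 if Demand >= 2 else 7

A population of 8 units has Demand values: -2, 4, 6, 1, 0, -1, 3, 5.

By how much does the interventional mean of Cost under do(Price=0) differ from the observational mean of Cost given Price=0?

-2.5

The intervention sets Price=0 in all 8 units regardless of Demand. Recomputing Cost per unit gives 0, 6, 8, 3, 2, 1, 5, 7; average 4.
Observing Price=0 restricts to units where Price's equation naturally yields 0: Demand ∈ {4, 6, 3, 5}. In that subpopulation Cost = 6, 8, 5, 7, mean 6.5.
Difference = 4 − 6.5 = -2.5.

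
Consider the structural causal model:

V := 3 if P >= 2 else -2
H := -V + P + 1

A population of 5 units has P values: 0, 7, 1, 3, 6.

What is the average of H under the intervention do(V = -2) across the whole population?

Under do(V=-2), V's equation is replaced by V=-2 for every unit. Per-unit H: 3, 10, 4, 6, 9. Mean = 6.4.

6.4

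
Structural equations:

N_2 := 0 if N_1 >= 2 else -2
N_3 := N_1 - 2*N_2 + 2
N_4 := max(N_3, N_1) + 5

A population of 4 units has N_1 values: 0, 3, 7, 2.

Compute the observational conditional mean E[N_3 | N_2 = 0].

Conditioning on N_2=0 selects the 3 unit(s) with N_1 ∈ {3, 7, 2}. Their N_3 values: 5, 9, 4. Mean = 6.

6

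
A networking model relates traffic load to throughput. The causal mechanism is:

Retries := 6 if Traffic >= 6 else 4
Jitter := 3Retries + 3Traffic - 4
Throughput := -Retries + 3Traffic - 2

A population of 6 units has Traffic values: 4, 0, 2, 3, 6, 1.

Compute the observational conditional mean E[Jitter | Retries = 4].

14

Observing Retries=4 restricts to units where Retries's equation naturally yields 4: Traffic ∈ {4, 0, 2, 3, 1}. In that subpopulation Jitter = 20, 8, 14, 17, 11, mean 14.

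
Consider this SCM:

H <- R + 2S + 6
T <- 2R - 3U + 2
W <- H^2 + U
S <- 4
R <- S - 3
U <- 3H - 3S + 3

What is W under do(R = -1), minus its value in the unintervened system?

-62

Under do(R=-1), the mechanism R <- S - 3 is discarded; R is fixed at -1.
H = R + 2S + 6  [with R=-1, S=4]  = 13
U = 3H - 3S + 3  [with H=13, S=4]  = 30
W = H^2 + U  [with H=13, U=30]  = 199
Without intervention: R = S - 3  [with S=4]  = 1; H = R + 2S + 6  [with R=1, S=4]  = 15; U = 3H - 3S + 3  [with H=15, S=4]  = 36; W = H^2 + U  [with H=15, U=36]  = 261.
Change = 199 − 261 = -62.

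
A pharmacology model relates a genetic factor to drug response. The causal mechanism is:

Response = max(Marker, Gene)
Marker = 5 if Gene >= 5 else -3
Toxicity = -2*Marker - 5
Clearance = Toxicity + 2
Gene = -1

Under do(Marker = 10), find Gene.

Under do(Marker=10), the mechanism Marker = 5 if Gene >= 5 else -3 is discarded; Marker is fixed at 10.
Gene is not downstream of the intervention, so its value is determined by the original equations.

-1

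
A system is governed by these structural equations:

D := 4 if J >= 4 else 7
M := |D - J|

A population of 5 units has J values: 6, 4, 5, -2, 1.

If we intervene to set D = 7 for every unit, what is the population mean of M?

do(D=7) breaks D's dependence on J. With D=7 fixed, M across the units is 1, 3, 2, 9, 6, mean 4.2.

4.2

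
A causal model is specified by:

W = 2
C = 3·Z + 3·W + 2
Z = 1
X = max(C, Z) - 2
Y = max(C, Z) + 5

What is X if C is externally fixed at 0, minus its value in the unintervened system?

-10

do(C=0) replaces the equation C = 3·Z + 3·W + 2 with the constant C = 0.
X = max(C, Z) - 2  [with C=0, Z=1]  = -1
Without intervention: C = 3·Z + 3·W + 2  [with Z=1, W=2]  = 11; X = max(C, Z) - 2  [with C=11, Z=1]  = 9.
Change = -1 − 9 = -10.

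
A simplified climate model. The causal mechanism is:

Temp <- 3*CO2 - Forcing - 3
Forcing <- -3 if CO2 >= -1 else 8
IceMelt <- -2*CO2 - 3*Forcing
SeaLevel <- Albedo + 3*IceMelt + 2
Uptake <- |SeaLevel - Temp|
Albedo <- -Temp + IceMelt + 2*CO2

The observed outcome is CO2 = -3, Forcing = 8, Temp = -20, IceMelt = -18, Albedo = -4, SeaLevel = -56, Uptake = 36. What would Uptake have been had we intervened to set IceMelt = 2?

The intervention breaks the incoming arrows to IceMelt: IceMelt <- -2*CO2 - 3*Forcing no longer applies, and IceMelt = 2.
Forcing = -3 if CO2 >= -1 else 8  [with CO2=-3]  = 8
Temp = 3*CO2 - Forcing - 3  [with CO2=-3, Forcing=8]  = -20
Albedo = -Temp + IceMelt + 2*CO2  [with Temp=-20, IceMelt=2, CO2=-3]  = 16
SeaLevel = Albedo + 3*IceMelt + 2  [with Albedo=16, IceMelt=2]  = 24
Uptake = |SeaLevel - Temp|  [with SeaLevel=24, Temp=-20]  = 44

44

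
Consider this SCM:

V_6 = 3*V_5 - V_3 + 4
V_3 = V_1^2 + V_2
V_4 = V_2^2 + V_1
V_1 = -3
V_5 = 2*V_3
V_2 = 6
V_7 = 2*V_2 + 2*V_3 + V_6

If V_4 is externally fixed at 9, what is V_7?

The intervention breaks the incoming arrows to V_4: V_4 = V_2^2 + V_1 no longer applies, and V_4 = 9.
No directed path runs from V_4 to V_7, so V_7 keeps its natural value.
V_3 = V_1^2 + V_2  [with V_1=-3, V_2=6]  = 15
V_5 = 2*V_3  [with V_3=15]  = 30
V_6 = 3*V_5 - V_3 + 4  [with V_5=30, V_3=15]  = 79
V_7 = 2*V_2 + 2*V_3 + V_6  [with V_2=6, V_3=15, V_6=79]  = 121

121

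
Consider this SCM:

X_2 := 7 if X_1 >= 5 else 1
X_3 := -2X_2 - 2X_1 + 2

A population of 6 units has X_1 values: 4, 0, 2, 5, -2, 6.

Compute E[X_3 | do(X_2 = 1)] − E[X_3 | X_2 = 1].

-3

The intervention sets X_2=1 in all 6 units regardless of X_1. Recomputing X_3 per unit gives -8, 0, -4, -10, 4, -12; average -5.
E[X_3|X_2=1] averages over only the 4 units with X_2=1 (X_1 = 4, 0, 2, -2): X_3 = -8, 0, -4, 4, mean -2.
Difference = -5 − (-2) = -3.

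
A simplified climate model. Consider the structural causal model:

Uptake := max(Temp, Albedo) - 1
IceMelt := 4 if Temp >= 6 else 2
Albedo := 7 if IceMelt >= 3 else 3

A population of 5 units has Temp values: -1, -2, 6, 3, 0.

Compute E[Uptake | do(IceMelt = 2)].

2.6

Every unit gets IceMelt=2 under the intervention. Uptake values become 2, 2, 5, 2, 2; E[Uptake|do(IceMelt=2)] = 2.6.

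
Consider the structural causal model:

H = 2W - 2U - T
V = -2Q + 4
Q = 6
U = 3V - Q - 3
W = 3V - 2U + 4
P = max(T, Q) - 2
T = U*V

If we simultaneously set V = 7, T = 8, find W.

The joint intervention fixes V = 7, T = 8, removing each variable's own equation.
U = 3V - Q - 3  [with V=7, Q=6]  = 12
W = 3V - 2U + 4  [with V=7, U=12]  = 1

1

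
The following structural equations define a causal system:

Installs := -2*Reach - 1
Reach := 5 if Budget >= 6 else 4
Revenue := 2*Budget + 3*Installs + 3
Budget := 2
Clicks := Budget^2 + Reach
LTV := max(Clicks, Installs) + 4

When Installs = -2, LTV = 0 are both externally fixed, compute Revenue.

1

Setting Installs = -2, LTV = 0 by intervention discards those variables' equations.
Revenue = 2*Budget + 3*Installs + 3  [with Budget=2, Installs=-2]  = 1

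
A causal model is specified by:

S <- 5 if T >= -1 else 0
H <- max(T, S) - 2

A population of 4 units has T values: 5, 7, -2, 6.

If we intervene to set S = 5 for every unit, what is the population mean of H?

3.75

The intervention sets S=5 in all 4 units regardless of T. Recomputing H per unit gives 3, 5, 3, 4; average 3.75.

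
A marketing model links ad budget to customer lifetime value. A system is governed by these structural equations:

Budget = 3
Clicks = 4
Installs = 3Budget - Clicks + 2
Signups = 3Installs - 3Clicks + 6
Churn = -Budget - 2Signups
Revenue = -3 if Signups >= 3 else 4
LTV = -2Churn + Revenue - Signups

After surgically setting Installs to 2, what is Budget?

Under do(Installs=2), the mechanism Installs = 3Budget - Clicks + 2 is discarded; Installs is fixed at 2.
Budget is not downstream of the intervention, so its value is determined by the original equations.

3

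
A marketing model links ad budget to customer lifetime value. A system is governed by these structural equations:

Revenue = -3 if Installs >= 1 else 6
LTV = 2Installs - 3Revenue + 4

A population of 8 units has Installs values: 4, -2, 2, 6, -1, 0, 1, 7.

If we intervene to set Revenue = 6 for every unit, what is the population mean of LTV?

Under do(Revenue=6), Revenue's equation is replaced by Revenue=6 for every unit. Per-unit LTV: -6, -18, -10, -2, -16, -14, -12, 0. Mean = -9.75.

-9.75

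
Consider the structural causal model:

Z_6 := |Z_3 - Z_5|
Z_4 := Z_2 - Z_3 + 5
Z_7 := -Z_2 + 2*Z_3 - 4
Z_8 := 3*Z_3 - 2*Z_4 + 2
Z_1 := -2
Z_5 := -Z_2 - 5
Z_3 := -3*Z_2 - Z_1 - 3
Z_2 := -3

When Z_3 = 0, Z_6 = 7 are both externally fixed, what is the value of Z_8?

Setting Z_3 = 0, Z_6 = 7 by intervention discards those variables' equations.
Z_4 = Z_2 - Z_3 + 5  [with Z_2=-3, Z_3=0]  = 2
Z_8 = 3*Z_3 - 2*Z_4 + 2  [with Z_3=0, Z_4=2]  = -2

-2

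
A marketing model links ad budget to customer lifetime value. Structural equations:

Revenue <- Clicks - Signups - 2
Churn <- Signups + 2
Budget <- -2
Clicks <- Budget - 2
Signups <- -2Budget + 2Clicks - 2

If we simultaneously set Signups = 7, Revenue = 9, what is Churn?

The joint intervention fixes Signups = 7, Revenue = 9, removing each variable's own equation.
Churn = Signups + 2  [with Signups=7]  = 9

9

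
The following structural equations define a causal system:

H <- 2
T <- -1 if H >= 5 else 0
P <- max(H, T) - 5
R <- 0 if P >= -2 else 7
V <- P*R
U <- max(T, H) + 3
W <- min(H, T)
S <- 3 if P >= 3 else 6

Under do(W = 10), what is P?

-3

Intervening sets W = 10 and removes its equation (W <- min(H, T)).
P is not downstream of the intervention, so its value is determined by the original equations.
T = -1 if H >= 5 else 0  [with H=2]  = 0
P = max(H, T) - 5  [with H=2, T=0]  = -3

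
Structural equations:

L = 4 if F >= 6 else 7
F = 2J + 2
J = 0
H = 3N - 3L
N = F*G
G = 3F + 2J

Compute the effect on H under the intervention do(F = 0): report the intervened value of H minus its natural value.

Under do(F=0), the mechanism F = 2J + 2 is discarded; F is fixed at 0.
L = 4 if F >= 6 else 7  [with F=0]  = 7
G = 3F + 2J  [with F=0, J=0]  = 0
N = F*G  [with F=0, G=0]  = 0
H = 3N - 3L  [with N=0, L=7]  = -21
Without intervention: F = 2J + 2  [with J=0]  = 2; L = 4 if F >= 6 else 7  [with F=2]  = 7; G = 3F + 2J  [with F=2, J=0]  = 6; N = F*G  [with F=2, G=6]  = 12; H = 3N - 3L  [with N=12, L=7]  = 15.
Change = -21 − 15 = -36.

-36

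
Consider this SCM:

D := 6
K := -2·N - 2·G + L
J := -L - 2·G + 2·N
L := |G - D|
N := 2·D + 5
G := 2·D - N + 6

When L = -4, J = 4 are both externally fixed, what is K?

-40

Setting L = -4, J = 4 by intervention discards those variables' equations.
N = 2·D + 5  [with D=6]  = 17
G = 2·D - N + 6  [with D=6, N=17]  = 1
K = -2·N - 2·G + L  [with N=17, G=1, L=-4]  = -40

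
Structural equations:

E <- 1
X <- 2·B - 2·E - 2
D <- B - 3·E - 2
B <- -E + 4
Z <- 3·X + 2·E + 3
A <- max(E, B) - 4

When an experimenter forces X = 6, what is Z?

The intervention breaks the incoming arrows to X: X <- 2·B - 2·E - 2 no longer applies, and X = 6.
Z = 3·X + 2·E + 3  [with X=6, E=1]  = 23

23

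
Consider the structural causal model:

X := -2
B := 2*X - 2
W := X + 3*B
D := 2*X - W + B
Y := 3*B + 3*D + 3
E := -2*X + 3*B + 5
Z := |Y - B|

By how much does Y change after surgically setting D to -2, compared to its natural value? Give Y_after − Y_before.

Intervening sets D = -2 and removes its equation (D := 2*X - W + B).
B = 2*X - 2  [with X=-2]  = -6
Y = 3*B + 3*D + 3  [with B=-6, D=-2]  = -21
Without intervention: B = 2*X - 2  [with X=-2]  = -6; W = X + 3*B  [with X=-2, B=-6]  = -20; D = 2*X - W + B  [with X=-2, W=-20, B=-6]  = 10; Y = 3*B + 3*D + 3  [with B=-6, D=10]  = 15.
Change = -21 − 15 = -36.

-36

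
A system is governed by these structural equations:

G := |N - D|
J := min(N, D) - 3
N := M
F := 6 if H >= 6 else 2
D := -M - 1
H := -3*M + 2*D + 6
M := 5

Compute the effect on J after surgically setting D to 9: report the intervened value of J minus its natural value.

Under do(D=9), the mechanism D := -M - 1 is discarded; D is fixed at 9.
N = M  [with M=5]  = 5
J = min(N, D) - 3  [with N=5, D=9]  = 2
Without intervention: D = -M - 1  [with M=5]  = -6; N = M  [with M=5]  = 5; J = min(N, D) - 3  [with N=5, D=-6]  = -9.
Change = 2 − (-9) = 11.

11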